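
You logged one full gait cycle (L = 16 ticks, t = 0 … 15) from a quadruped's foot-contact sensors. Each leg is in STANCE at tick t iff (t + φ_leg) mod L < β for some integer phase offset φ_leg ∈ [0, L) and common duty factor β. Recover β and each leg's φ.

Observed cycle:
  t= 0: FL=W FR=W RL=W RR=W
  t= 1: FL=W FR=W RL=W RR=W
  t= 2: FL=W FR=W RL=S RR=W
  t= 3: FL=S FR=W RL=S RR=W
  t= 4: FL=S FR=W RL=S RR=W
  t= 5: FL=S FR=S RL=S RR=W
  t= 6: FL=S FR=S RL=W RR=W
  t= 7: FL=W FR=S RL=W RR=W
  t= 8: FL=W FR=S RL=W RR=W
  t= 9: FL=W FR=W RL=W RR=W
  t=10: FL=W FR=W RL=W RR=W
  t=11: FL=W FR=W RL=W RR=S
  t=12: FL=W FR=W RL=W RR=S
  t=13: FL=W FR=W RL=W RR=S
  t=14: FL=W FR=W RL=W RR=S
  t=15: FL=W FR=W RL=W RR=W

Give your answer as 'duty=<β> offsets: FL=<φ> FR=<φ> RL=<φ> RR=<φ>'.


duty β = stance ticks per leg = 4
FL: stance ticks = 4; W→S at t=3 → φ=13
FR: stance ticks = 4; W→S at t=5 → φ=11
RL: stance ticks = 4; W→S at t=2 → φ=14
RR: stance ticks = 4; W→S at t=11 → φ=5

duty=4 offsets: FL=13 FR=11 RL=14 RR=5


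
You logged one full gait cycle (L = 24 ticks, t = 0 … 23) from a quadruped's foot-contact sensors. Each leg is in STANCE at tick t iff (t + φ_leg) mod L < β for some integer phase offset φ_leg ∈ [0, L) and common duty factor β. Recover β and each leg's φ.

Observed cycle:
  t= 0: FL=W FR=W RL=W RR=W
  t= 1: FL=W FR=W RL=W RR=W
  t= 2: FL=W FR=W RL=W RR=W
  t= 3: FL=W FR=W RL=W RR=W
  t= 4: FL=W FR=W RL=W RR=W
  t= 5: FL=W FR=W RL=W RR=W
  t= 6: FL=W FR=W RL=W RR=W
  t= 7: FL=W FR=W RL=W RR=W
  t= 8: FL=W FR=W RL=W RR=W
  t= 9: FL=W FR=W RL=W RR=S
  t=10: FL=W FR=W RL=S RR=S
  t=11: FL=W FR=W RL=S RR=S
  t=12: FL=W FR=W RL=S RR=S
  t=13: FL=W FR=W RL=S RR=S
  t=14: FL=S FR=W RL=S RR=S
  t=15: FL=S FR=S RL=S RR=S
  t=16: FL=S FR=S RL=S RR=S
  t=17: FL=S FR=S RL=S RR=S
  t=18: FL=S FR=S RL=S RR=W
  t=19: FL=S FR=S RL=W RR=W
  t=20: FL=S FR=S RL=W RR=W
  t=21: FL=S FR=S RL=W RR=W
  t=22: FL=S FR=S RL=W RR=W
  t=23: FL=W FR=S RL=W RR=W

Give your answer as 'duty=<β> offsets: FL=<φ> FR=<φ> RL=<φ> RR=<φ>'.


duty β = stance ticks per leg = 9
FL: stance ticks = 9; W→S at t=14 → φ=10
FR: stance ticks = 9; W→S at t=15 → φ=9
RL: stance ticks = 9; W→S at t=10 → φ=14
RR: stance ticks = 9; W→S at t=9 → φ=15

duty=9 offsets: FL=10 FR=9 RL=14 RR=15


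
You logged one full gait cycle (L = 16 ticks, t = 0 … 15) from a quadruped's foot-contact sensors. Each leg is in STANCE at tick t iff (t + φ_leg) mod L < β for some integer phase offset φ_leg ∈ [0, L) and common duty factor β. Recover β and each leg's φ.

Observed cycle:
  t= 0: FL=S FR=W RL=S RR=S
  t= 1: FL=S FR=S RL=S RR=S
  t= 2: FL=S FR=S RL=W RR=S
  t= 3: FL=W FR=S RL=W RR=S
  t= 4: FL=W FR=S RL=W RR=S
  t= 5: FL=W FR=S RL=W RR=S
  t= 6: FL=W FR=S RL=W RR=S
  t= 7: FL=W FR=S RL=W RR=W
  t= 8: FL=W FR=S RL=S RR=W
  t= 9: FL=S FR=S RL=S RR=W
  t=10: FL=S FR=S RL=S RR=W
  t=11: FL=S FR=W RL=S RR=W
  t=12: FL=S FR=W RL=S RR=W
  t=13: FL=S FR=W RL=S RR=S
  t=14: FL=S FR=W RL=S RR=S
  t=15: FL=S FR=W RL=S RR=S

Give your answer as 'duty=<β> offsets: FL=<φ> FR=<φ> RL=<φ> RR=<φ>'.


duty=10 offsets: FL=7 FR=15 RL=8 RR=3

duty β = stance ticks per leg = 10
FL: stance ticks = 10; W→S at t=9 → φ=7
FR: stance ticks = 10; W→S at t=1 → φ=15
RL: stance ticks = 10; W→S at t=8 → φ=8
RR: stance ticks = 10; W→S at t=13 → φ=3


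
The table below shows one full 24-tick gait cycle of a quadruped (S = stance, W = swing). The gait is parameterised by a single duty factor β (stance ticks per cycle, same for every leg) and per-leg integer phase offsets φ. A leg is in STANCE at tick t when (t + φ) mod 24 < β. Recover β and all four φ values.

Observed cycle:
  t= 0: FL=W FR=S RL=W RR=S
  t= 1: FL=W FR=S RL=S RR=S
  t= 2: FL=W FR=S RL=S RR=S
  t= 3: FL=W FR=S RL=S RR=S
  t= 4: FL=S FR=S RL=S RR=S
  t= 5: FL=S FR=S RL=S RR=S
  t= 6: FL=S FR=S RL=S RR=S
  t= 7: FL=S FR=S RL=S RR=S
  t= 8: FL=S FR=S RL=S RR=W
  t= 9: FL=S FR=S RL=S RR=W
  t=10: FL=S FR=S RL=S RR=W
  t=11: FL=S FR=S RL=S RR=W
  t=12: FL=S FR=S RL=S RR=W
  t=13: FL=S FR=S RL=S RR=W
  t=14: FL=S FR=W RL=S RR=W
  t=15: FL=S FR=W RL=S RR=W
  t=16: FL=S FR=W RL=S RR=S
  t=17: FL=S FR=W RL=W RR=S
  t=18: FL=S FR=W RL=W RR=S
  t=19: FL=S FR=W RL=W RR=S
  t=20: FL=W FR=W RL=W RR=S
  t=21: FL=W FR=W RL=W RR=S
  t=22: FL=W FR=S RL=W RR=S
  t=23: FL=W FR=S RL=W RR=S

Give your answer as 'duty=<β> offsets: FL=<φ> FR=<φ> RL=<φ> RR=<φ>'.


duty β = stance ticks per leg = 16
FL: stance ticks = 16; W→S at t=4 → φ=20
FR: stance ticks = 16; W→S at t=22 → φ=2
RL: stance ticks = 16; W→S at t=1 → φ=23
RR: stance ticks = 16; W→S at t=16 → φ=8

duty=16 offsets: FL=20 FR=2 RL=23 RR=8


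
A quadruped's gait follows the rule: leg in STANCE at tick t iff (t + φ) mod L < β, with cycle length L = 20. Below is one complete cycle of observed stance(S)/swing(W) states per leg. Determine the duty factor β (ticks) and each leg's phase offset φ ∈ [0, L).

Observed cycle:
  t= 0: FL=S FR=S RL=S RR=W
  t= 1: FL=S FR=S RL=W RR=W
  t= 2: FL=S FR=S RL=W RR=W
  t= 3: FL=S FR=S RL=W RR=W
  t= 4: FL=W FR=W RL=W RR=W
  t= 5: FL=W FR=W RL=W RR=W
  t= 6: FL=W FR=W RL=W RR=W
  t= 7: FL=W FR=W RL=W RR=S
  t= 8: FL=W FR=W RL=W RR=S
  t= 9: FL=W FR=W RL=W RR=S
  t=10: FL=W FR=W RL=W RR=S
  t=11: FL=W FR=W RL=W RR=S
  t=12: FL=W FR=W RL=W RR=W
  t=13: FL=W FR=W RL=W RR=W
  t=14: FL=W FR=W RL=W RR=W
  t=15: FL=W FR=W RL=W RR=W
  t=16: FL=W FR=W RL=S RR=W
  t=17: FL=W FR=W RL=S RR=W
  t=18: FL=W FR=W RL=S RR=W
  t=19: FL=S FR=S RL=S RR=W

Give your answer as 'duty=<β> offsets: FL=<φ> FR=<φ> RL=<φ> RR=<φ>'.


duty β = stance ticks per leg = 5
FL: stance ticks = 5; W→S at t=19 → φ=1
FR: stance ticks = 5; W→S at t=19 → φ=1
RL: stance ticks = 5; W→S at t=16 → φ=4
RR: stance ticks = 5; W→S at t=7 → φ=13

duty=5 offsets: FL=1 FR=1 RL=4 RR=13


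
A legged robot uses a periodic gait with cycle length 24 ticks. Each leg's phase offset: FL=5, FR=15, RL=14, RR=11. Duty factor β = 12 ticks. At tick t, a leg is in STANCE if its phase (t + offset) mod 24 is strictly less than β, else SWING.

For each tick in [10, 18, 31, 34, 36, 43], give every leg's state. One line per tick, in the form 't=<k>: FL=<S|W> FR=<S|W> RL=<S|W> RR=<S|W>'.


t=10: phase=(15,1,0,21) vs β=12 → FL=W FR=S RL=S RR=W
t=18: phase=(23,9,8,5) vs β=12 → FL=W FR=S RL=S RR=S
t=31: phase=(12,22,21,18) vs β=12 → FL=W FR=W RL=W RR=W
t=34: phase=(15,1,0,21) vs β=12 → FL=W FR=S RL=S RR=W
t=36: phase=(17,3,2,23) vs β=12 → FL=W FR=S RL=S RR=W
t=43: phase=(0,10,9,6) vs β=12 → FL=S FR=S RL=S RR=S

t=10: FL=W FR=S RL=S RR=W
t=18: FL=W FR=S RL=S RR=S
t=31: FL=W FR=W RL=W RR=W
t=34: FL=W FR=S RL=S RR=W
t=36: FL=W FR=S RL=S RR=W
t=43: FL=S FR=S RL=S RR=S


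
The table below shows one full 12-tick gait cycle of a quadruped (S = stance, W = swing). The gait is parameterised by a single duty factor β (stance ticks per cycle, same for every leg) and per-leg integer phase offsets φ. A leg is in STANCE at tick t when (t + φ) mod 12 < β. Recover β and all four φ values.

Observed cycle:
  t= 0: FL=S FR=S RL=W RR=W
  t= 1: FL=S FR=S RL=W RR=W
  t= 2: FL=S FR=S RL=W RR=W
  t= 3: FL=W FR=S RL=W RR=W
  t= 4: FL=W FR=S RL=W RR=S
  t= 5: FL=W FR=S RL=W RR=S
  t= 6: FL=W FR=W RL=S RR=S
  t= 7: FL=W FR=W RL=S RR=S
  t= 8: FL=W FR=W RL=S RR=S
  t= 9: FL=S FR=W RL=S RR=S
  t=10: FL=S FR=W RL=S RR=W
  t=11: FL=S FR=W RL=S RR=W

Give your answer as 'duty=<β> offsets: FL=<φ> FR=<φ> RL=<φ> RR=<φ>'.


duty β = stance ticks per leg = 6
FL: stance ticks = 6; W→S at t=9 → φ=3
FR: stance ticks = 6; W→S at t=0 → φ=0
RL: stance ticks = 6; W→S at t=6 → φ=6
RR: stance ticks = 6; W→S at t=4 → φ=8

duty=6 offsets: FL=3 FR=0 RL=6 RR=8


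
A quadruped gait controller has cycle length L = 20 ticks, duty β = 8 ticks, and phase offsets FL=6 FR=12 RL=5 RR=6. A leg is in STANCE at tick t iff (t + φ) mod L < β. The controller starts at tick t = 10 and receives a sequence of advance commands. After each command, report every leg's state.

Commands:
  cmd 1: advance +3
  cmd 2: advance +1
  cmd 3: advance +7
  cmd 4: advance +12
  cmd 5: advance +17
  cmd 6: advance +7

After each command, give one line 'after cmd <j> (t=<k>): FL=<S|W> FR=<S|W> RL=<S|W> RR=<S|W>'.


after cmd 1 (t=13): FL=W FR=S RL=W RR=W
after cmd 2 (t=14): FL=S FR=S RL=W RR=S
after cmd 3 (t=21): FL=S FR=W RL=S RR=S
after cmd 4 (t=33): FL=W FR=S RL=W RR=W
after cmd 5 (t=50): FL=W FR=S RL=W RR=W
after cmd 6 (t=57): FL=S FR=W RL=S RR=S

start t=10: FL=W FR=S RL=W RR=W
cmd 1: advance +3 → t=13, phase=(19,5,18,19) → FL=W FR=S RL=W RR=W
cmd 2: advance +1 → t=14, phase=(0,6,19,0) → FL=S FR=S RL=W RR=S
cmd 3: advance +7 → t=21, phase=(7,13,6,7) → FL=S FR=W RL=S RR=S
cmd 4: advance +12 → t=33, phase=(19,5,18,19) → FL=W FR=S RL=W RR=W
cmd 5: advance +17 → t=50, phase=(16,2,15,16) → FL=W FR=S RL=W RR=W
cmd 6: advance +7 → t=57, phase=(3,9,2,3) → FL=S FR=W RL=S RR=S


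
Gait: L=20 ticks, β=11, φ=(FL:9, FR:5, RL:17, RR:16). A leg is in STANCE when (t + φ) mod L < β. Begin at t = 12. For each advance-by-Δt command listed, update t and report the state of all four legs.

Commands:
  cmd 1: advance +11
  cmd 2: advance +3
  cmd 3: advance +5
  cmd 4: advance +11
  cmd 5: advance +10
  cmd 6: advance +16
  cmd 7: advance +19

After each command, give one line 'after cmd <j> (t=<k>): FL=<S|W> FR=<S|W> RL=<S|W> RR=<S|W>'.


after cmd 1 (t=23): FL=W FR=S RL=S RR=W
after cmd 2 (t=26): FL=W FR=W RL=S RR=S
after cmd 3 (t=31): FL=S FR=W RL=S RR=S
after cmd 4 (t=42): FL=W FR=S RL=W RR=W
after cmd 5 (t=52): FL=S FR=W RL=S RR=S
after cmd 6 (t=68): FL=W FR=W RL=S RR=S
after cmd 7 (t=87): FL=W FR=W RL=S RR=S

start t=12: FL=S FR=W RL=S RR=S
cmd 1: advance +11 → t=23, phase=(12,8,0,19) → FL=W FR=S RL=S RR=W
cmd 2: advance +3 → t=26, phase=(15,11,3,2) → FL=W FR=W RL=S RR=S
cmd 3: advance +5 → t=31, phase=(0,16,8,7) → FL=S FR=W RL=S RR=S
cmd 4: advance +11 → t=42, phase=(11,7,19,18) → FL=W FR=S RL=W RR=W
cmd 5: advance +10 → t=52, phase=(1,17,9,8) → FL=S FR=W RL=S RR=S
cmd 6: advance +16 → t=68, phase=(17,13,5,4) → FL=W FR=W RL=S RR=S
cmd 7: advance +19 → t=87, phase=(16,12,4,3) → FL=W FR=W RL=S RR=S


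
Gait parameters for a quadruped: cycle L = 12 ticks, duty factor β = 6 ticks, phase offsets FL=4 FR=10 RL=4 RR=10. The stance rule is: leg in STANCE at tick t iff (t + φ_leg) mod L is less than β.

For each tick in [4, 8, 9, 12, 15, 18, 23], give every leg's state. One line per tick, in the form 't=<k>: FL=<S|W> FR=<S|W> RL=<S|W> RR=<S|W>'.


t=4: FL=W FR=S RL=W RR=S
t=8: FL=S FR=W RL=S RR=W
t=9: FL=S FR=W RL=S RR=W
t=12: FL=S FR=W RL=S RR=W
t=15: FL=W FR=S RL=W RR=S
t=18: FL=W FR=S RL=W RR=S
t=23: FL=S FR=W RL=S RR=W

t=4: phase=(8,2,8,2) vs β=6 → FL=W FR=S RL=W RR=S
t=8: phase=(0,6,0,6) vs β=6 → FL=S FR=W RL=S RR=W
t=9: phase=(1,7,1,7) vs β=6 → FL=S FR=W RL=S RR=W
t=12: phase=(4,10,4,10) vs β=6 → FL=S FR=W RL=S RR=W
t=15: phase=(7,1,7,1) vs β=6 → FL=W FR=S RL=W RR=S
t=18: phase=(10,4,10,4) vs β=6 → FL=W FR=S RL=W RR=S
t=23: phase=(3,9,3,9) vs β=6 → FL=S FR=W RL=S RR=W


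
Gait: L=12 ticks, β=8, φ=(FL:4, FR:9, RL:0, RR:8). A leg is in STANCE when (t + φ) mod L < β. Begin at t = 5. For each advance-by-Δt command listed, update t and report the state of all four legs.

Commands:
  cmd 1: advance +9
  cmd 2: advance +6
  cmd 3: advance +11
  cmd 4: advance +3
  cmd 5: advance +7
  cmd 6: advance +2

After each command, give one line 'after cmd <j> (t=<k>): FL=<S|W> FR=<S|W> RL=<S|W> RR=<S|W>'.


after cmd 1 (t=14): FL=S FR=W RL=S RR=W
after cmd 2 (t=20): FL=S FR=S RL=W RR=S
after cmd 3 (t=31): FL=W FR=S RL=S RR=S
after cmd 4 (t=34): FL=S FR=S RL=W RR=S
after cmd 5 (t=41): FL=W FR=S RL=S RR=S
after cmd 6 (t=43): FL=W FR=S RL=S RR=S

start t=5: FL=W FR=S RL=S RR=S
cmd 1: advance +9 → t=14, phase=(6,11,2,10) → FL=S FR=W RL=S RR=W
cmd 2: advance +6 → t=20, phase=(0,5,8,4) → FL=S FR=S RL=W RR=S
cmd 3: advance +11 → t=31, phase=(11,4,7,3) → FL=W FR=S RL=S RR=S
cmd 4: advance +3 → t=34, phase=(2,7,10,6) → FL=S FR=S RL=W RR=S
cmd 5: advance +7 → t=41, phase=(9,2,5,1) → FL=W FR=S RL=S RR=S
cmd 6: advance +2 → t=43, phase=(11,4,7,3) → FL=W FR=S RL=S RR=S


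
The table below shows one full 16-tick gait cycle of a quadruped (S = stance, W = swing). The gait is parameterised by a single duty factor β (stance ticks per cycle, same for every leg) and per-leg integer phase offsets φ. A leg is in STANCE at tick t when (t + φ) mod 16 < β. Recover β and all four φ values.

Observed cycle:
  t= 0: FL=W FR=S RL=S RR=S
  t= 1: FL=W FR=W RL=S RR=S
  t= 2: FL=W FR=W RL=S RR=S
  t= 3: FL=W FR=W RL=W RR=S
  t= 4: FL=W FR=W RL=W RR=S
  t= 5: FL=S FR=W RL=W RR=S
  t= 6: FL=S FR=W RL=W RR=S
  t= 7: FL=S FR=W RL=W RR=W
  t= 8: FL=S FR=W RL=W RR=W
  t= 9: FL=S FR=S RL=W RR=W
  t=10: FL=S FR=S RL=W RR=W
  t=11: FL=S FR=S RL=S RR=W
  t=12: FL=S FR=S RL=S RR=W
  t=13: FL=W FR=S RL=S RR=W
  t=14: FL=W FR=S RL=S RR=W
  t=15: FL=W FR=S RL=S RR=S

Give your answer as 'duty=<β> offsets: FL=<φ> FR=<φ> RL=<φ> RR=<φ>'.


duty=8 offsets: FL=11 FR=7 RL=5 RR=1

duty β = stance ticks per leg = 8
FL: stance ticks = 8; W→S at t=5 → φ=11
FR: stance ticks = 8; W→S at t=9 → φ=7
RL: stance ticks = 8; W→S at t=11 → φ=5
RR: stance ticks = 8; W→S at t=15 → φ=1


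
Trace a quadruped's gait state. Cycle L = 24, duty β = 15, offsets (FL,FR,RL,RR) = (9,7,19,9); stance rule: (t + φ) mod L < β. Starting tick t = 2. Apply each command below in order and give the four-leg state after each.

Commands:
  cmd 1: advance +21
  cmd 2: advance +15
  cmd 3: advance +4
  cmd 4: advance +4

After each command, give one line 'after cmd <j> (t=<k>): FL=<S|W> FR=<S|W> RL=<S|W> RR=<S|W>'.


start t=2: FL=S FR=S RL=W RR=S
cmd 1: advance +21 → t=23, phase=(8,6,18,8) → FL=S FR=S RL=W RR=S
cmd 2: advance +15 → t=38, phase=(23,21,9,23) → FL=W FR=W RL=S RR=W
cmd 3: advance +4 → t=42, phase=(3,1,13,3) → FL=S FR=S RL=S RR=S
cmd 4: advance +4 → t=46, phase=(7,5,17,7) → FL=S FR=S RL=W RR=S

after cmd 1 (t=23): FL=S FR=S RL=W RR=S
after cmd 2 (t=38): FL=W FR=W RL=S RR=W
after cmd 3 (t=42): FL=S FR=S RL=S RR=S
after cmd 4 (t=46): FL=S FR=S RL=W RR=S


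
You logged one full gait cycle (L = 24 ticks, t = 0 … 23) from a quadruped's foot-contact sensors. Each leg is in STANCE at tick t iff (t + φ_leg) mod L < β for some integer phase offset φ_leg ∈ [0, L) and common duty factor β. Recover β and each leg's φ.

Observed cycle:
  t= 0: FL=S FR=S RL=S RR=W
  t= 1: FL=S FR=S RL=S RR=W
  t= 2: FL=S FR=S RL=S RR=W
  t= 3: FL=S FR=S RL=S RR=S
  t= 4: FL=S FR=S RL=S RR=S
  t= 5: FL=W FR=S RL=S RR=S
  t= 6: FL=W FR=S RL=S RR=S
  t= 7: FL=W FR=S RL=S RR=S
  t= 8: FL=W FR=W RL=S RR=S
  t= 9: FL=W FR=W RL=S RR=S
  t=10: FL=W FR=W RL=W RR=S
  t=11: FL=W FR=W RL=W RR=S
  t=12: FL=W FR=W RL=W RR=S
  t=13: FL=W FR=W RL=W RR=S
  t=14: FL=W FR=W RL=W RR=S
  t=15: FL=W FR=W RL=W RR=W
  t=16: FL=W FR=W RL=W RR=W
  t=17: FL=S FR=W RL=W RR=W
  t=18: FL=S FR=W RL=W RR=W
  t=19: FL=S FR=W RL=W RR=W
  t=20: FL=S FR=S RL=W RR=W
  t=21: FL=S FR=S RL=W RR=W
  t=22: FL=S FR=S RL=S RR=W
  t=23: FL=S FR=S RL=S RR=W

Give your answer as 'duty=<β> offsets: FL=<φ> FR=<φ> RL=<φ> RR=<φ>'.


duty=12 offsets: FL=7 FR=4 RL=2 RR=21

duty β = stance ticks per leg = 12
FL: stance ticks = 12; W→S at t=17 → φ=7
FR: stance ticks = 12; W→S at t=20 → φ=4
RL: stance ticks = 12; W→S at t=22 → φ=2
RR: stance ticks = 12; W→S at t=3 → φ=21


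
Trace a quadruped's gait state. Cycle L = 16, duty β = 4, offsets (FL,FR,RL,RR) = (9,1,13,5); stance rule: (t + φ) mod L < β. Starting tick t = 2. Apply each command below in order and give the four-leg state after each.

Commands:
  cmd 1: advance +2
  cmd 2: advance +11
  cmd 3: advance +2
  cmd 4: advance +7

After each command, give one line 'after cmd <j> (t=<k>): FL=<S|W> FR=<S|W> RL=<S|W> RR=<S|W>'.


start t=2: FL=W FR=S RL=W RR=W
cmd 1: advance +2 → t=4, phase=(13,5,1,9) → FL=W FR=W RL=S RR=W
cmd 2: advance +11 → t=15, phase=(8,0,12,4) → FL=W FR=S RL=W RR=W
cmd 3: advance +2 → t=17, phase=(10,2,14,6) → FL=W FR=S RL=W RR=W
cmd 4: advance +7 → t=24, phase=(1,9,5,13) → FL=S FR=W RL=W RR=W

after cmd 1 (t=4): FL=W FR=W RL=S RR=W
after cmd 2 (t=15): FL=W FR=S RL=W RR=W
after cmd 3 (t=17): FL=W FR=S RL=W RR=W
after cmd 4 (t=24): FL=S FR=W RL=W RR=W


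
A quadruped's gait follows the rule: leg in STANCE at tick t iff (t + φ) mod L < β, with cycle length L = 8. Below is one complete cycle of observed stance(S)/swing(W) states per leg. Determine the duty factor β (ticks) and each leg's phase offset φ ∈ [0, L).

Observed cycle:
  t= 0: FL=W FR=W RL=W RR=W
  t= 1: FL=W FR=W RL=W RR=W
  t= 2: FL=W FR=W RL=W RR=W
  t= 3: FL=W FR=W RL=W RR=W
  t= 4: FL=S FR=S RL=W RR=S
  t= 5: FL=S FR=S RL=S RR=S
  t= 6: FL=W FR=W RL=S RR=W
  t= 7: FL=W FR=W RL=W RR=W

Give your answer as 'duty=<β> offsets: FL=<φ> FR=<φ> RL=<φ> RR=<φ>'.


duty β = stance ticks per leg = 2
FL: stance ticks = 2; W→S at t=4 → φ=4
FR: stance ticks = 2; W→S at t=4 → φ=4
RL: stance ticks = 2; W→S at t=5 → φ=3
RR: stance ticks = 2; W→S at t=4 → φ=4

duty=2 offsets: FL=4 FR=4 RL=3 RR=4


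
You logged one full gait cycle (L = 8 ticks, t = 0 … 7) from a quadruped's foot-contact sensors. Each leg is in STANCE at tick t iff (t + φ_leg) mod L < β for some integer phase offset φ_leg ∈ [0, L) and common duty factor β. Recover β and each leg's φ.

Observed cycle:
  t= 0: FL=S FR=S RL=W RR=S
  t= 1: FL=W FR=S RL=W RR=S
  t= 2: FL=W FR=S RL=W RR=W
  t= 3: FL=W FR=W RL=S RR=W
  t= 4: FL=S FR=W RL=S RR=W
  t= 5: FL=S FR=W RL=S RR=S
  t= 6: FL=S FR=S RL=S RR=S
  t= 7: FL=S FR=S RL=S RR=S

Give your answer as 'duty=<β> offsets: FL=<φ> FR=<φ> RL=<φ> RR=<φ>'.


duty β = stance ticks per leg = 5
FL: stance ticks = 5; W→S at t=4 → φ=4
FR: stance ticks = 5; W→S at t=6 → φ=2
RL: stance ticks = 5; W→S at t=3 → φ=5
RR: stance ticks = 5; W→S at t=5 → φ=3

duty=5 offsets: FL=4 FR=2 RL=5 RR=3


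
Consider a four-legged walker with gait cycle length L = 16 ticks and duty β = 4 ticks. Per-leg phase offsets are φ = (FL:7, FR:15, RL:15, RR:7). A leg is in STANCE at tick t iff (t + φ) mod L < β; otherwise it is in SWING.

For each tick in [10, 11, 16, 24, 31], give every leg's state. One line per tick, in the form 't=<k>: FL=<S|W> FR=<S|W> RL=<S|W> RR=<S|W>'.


t=10: FL=S FR=W RL=W RR=S
t=11: FL=S FR=W RL=W RR=S
t=16: FL=W FR=W RL=W RR=W
t=24: FL=W FR=W RL=W RR=W
t=31: FL=W FR=W RL=W RR=W

t=10: phase=(1,9,9,1) vs β=4 → FL=S FR=W RL=W RR=S
t=11: phase=(2,10,10,2) vs β=4 → FL=S FR=W RL=W RR=S
t=16: phase=(7,15,15,7) vs β=4 → FL=W FR=W RL=W RR=W
t=24: phase=(15,7,7,15) vs β=4 → FL=W FR=W RL=W RR=W
t=31: phase=(6,14,14,6) vs β=4 → FL=W FR=W RL=W RR=W


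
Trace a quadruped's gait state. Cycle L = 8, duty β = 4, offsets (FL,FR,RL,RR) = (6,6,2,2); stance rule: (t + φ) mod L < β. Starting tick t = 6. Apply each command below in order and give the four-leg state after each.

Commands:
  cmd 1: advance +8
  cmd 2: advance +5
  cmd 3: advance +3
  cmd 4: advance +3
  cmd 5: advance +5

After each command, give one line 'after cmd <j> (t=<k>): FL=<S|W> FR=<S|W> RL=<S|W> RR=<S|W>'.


after cmd 1 (t=14): FL=W FR=W RL=S RR=S
after cmd 2 (t=19): FL=S FR=S RL=W RR=W
after cmd 3 (t=22): FL=W FR=W RL=S RR=S
after cmd 4 (t=25): FL=W FR=W RL=S RR=S
after cmd 5 (t=30): FL=W FR=W RL=S RR=S

start t=6: FL=W FR=W RL=S RR=S
cmd 1: advance +8 → t=14, phase=(4,4,0,0) → FL=W FR=W RL=S RR=S
cmd 2: advance +5 → t=19, phase=(1,1,5,5) → FL=S FR=S RL=W RR=W
cmd 3: advance +3 → t=22, phase=(4,4,0,0) → FL=W FR=W RL=S RR=S
cmd 4: advance +3 → t=25, phase=(7,7,3,3) → FL=W FR=W RL=S RR=S
cmd 5: advance +5 → t=30, phase=(4,4,0,0) → FL=W FR=W RL=S RR=S


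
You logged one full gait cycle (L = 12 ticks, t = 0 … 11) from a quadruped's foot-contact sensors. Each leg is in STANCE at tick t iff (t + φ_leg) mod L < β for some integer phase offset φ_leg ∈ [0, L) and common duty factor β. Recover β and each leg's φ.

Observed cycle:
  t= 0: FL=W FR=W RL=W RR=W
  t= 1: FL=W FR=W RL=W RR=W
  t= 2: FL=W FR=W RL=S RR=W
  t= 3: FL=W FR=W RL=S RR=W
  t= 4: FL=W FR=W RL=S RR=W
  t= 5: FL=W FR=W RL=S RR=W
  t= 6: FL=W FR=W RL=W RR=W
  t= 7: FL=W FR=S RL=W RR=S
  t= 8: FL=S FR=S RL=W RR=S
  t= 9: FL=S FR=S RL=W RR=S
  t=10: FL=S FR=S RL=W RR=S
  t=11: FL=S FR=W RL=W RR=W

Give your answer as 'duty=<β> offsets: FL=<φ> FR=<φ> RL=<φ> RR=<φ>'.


duty β = stance ticks per leg = 4
FL: stance ticks = 4; W→S at t=8 → φ=4
FR: stance ticks = 4; W→S at t=7 → φ=5
RL: stance ticks = 4; W→S at t=2 → φ=10
RR: stance ticks = 4; W→S at t=7 → φ=5

duty=4 offsets: FL=4 FR=5 RL=10 RR=5


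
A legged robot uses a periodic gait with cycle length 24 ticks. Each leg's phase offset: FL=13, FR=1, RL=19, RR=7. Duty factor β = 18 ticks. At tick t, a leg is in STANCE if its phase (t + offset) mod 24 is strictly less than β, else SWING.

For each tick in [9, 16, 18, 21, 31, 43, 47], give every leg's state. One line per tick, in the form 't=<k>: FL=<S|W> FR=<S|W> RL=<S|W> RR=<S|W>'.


t=9: phase=(22,10,4,16) vs β=18 → FL=W FR=S RL=S RR=S
t=16: phase=(5,17,11,23) vs β=18 → FL=S FR=S RL=S RR=W
t=18: phase=(7,19,13,1) vs β=18 → FL=S FR=W RL=S RR=S
t=21: phase=(10,22,16,4) vs β=18 → FL=S FR=W RL=S RR=S
t=31: phase=(20,8,2,14) vs β=18 → FL=W FR=S RL=S RR=S
t=43: phase=(8,20,14,2) vs β=18 → FL=S FR=W RL=S RR=S
t=47: phase=(12,0,18,6) vs β=18 → FL=S FR=S RL=W RR=S

t=9: FL=W FR=S RL=S RR=S
t=16: FL=S FR=S RL=S RR=W
t=18: FL=S FR=W RL=S RR=S
t=21: FL=S FR=W RL=S RR=S
t=31: FL=W FR=S RL=S RR=S
t=43: FL=S FR=W RL=S RR=S
t=47: FL=S FR=S RL=W RR=S


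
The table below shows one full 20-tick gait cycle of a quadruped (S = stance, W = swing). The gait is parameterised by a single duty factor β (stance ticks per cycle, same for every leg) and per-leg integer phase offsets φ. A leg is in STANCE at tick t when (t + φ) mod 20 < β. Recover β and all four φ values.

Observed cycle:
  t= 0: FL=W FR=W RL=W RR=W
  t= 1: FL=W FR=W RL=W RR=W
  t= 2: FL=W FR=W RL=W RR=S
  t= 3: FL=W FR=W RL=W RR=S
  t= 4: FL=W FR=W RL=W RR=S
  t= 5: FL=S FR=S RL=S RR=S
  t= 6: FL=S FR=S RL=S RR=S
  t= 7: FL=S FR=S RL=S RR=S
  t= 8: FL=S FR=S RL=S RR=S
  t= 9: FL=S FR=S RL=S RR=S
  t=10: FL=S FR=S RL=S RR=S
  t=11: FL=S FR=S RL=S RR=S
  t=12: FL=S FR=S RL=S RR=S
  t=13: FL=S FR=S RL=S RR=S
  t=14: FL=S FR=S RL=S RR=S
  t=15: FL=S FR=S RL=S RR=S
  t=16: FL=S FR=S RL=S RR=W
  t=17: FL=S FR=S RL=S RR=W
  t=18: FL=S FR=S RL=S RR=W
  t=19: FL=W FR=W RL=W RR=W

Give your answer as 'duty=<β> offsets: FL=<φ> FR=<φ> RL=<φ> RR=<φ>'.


duty=14 offsets: FL=15 FR=15 RL=15 RR=18

duty β = stance ticks per leg = 14
FL: stance ticks = 14; W→S at t=5 → φ=15
FR: stance ticks = 14; W→S at t=5 → φ=15
RL: stance ticks = 14; W→S at t=5 → φ=15
RR: stance ticks = 14; W→S at t=2 → φ=18


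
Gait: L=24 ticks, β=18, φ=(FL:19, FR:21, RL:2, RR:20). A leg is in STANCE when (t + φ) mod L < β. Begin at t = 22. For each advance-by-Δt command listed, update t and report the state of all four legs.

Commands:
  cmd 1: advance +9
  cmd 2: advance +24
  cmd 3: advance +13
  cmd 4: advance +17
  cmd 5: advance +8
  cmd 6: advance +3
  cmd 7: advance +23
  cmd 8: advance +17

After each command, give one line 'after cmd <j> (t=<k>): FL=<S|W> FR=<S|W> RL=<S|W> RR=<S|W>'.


start t=22: FL=S FR=W RL=S RR=W
cmd 1: advance +9 → t=31, phase=(2,4,9,3) → FL=S FR=S RL=S RR=S
cmd 2: advance +24 → t=55, phase=(2,4,9,3) → FL=S FR=S RL=S RR=S
cmd 3: advance +13 → t=68, phase=(15,17,22,16) → FL=S FR=S RL=W RR=S
cmd 4: advance +17 → t=85, phase=(8,10,15,9) → FL=S FR=S RL=S RR=S
cmd 5: advance +8 → t=93, phase=(16,18,23,17) → FL=S FR=W RL=W RR=S
cmd 6: advance +3 → t=96, phase=(19,21,2,20) → FL=W FR=W RL=S RR=W
cmd 7: advance +23 → t=119, phase=(18,20,1,19) → FL=W FR=W RL=S RR=W
cmd 8: advance +17 → t=136, phase=(11,13,18,12) → FL=S FR=S RL=W RR=S

after cmd 1 (t=31): FL=S FR=S RL=S RR=S
after cmd 2 (t=55): FL=S FR=S RL=S RR=S
after cmd 3 (t=68): FL=S FR=S RL=W RR=S
after cmd 4 (t=85): FL=S FR=S RL=S RR=S
after cmd 5 (t=93): FL=S FR=W RL=W RR=S
after cmd 6 (t=96): FL=W FR=W RL=S RR=W
after cmd 7 (t=119): FL=W FR=W RL=S RR=W
after cmd 8 (t=136): FL=S FR=S RL=W RR=S


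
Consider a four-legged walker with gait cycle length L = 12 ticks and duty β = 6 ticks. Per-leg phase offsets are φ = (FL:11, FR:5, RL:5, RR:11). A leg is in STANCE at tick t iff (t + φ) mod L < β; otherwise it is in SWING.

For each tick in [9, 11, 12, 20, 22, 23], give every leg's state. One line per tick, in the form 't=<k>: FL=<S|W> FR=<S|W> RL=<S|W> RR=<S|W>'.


t=9: phase=(8,2,2,8) vs β=6 → FL=W FR=S RL=S RR=W
t=11: phase=(10,4,4,10) vs β=6 → FL=W FR=S RL=S RR=W
t=12: phase=(11,5,5,11) vs β=6 → FL=W FR=S RL=S RR=W
t=20: phase=(7,1,1,7) vs β=6 → FL=W FR=S RL=S RR=W
t=22: phase=(9,3,3,9) vs β=6 → FL=W FR=S RL=S RR=W
t=23: phase=(10,4,4,10) vs β=6 → FL=W FR=S RL=S RR=W

t=9: FL=W FR=S RL=S RR=W
t=11: FL=W FR=S RL=S RR=W
t=12: FL=W FR=S RL=S RR=W
t=20: FL=W FR=S RL=S RR=W
t=22: FL=W FR=S RL=S RR=W
t=23: FL=W FR=S RL=S RR=W


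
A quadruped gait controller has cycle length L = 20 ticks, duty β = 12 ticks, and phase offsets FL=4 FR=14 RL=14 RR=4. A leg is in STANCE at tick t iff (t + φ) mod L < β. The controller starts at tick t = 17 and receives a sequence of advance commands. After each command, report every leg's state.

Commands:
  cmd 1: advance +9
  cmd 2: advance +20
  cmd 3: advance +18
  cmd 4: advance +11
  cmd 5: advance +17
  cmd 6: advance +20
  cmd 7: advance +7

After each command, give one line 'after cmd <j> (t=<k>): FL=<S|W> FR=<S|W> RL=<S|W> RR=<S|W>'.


start t=17: FL=S FR=S RL=S RR=S
cmd 1: advance +9 → t=26, phase=(10,0,0,10) → FL=S FR=S RL=S RR=S
cmd 2: advance +20 → t=46, phase=(10,0,0,10) → FL=S FR=S RL=S RR=S
cmd 3: advance +18 → t=64, phase=(8,18,18,8) → FL=S FR=W RL=W RR=S
cmd 4: advance +11 → t=75, phase=(19,9,9,19) → FL=W FR=S RL=S RR=W
cmd 5: advance +17 → t=92, phase=(16,6,6,16) → FL=W FR=S RL=S RR=W
cmd 6: advance +20 → t=112, phase=(16,6,6,16) → FL=W FR=S RL=S RR=W
cmd 7: advance +7 → t=119, phase=(3,13,13,3) → FL=S FR=W RL=W RR=S

after cmd 1 (t=26): FL=S FR=S RL=S RR=S
after cmd 2 (t=46): FL=S FR=S RL=S RR=S
after cmd 3 (t=64): FL=S FR=W RL=W RR=S
after cmd 4 (t=75): FL=W FR=S RL=S RR=W
after cmd 5 (t=92): FL=W FR=S RL=S RR=W
after cmd 6 (t=112): FL=W FR=S RL=S RR=W
after cmd 7 (t=119): FL=S FR=W RL=W RR=S


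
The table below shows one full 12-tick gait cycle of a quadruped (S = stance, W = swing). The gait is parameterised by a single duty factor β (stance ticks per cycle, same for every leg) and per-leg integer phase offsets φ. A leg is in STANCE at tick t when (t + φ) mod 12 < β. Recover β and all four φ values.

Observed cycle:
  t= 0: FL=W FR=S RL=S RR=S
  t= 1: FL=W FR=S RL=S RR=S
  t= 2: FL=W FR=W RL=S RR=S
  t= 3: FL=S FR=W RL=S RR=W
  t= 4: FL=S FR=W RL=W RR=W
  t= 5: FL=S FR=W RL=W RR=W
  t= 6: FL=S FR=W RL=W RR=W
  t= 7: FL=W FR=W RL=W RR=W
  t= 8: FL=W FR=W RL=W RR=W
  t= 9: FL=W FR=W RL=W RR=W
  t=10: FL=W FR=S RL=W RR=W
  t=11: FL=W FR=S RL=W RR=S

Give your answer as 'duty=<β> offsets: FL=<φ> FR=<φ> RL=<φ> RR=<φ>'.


duty β = stance ticks per leg = 4
FL: stance ticks = 4; W→S at t=3 → φ=9
FR: stance ticks = 4; W→S at t=10 → φ=2
RL: stance ticks = 4; W→S at t=0 → φ=0
RR: stance ticks = 4; W→S at t=11 → φ=1

duty=4 offsets: FL=9 FR=2 RL=0 RR=1


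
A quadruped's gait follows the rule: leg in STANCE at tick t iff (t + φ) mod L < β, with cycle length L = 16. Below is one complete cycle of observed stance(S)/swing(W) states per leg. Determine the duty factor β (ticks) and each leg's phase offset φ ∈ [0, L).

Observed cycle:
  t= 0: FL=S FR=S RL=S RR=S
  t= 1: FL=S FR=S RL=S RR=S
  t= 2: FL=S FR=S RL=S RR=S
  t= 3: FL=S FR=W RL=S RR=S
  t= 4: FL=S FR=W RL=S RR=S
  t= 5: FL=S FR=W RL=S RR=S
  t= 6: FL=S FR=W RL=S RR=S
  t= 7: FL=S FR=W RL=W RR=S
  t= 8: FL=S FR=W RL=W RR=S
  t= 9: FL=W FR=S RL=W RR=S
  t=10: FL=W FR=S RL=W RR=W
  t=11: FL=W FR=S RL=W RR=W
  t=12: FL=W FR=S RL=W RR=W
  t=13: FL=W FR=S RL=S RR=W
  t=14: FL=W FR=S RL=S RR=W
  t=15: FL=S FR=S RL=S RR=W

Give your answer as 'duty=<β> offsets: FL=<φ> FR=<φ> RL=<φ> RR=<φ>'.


duty=10 offsets: FL=1 FR=7 RL=3 RR=0

duty β = stance ticks per leg = 10
FL: stance ticks = 10; W→S at t=15 → φ=1
FR: stance ticks = 10; W→S at t=9 → φ=7
RL: stance ticks = 10; W→S at t=13 → φ=3
RR: stance ticks = 10; W→S at t=0 → φ=0


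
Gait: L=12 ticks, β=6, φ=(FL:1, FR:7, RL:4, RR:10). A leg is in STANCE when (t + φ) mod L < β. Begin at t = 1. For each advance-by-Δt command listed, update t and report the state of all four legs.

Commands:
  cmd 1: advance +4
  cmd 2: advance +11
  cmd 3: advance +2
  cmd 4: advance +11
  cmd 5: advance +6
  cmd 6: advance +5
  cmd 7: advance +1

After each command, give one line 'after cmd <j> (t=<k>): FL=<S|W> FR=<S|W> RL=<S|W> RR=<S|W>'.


after cmd 1 (t=5): FL=W FR=S RL=W RR=S
after cmd 2 (t=16): FL=S FR=W RL=W RR=S
after cmd 3 (t=18): FL=W FR=S RL=W RR=S
after cmd 4 (t=29): FL=W FR=S RL=W RR=S
after cmd 5 (t=35): FL=S FR=W RL=S RR=W
after cmd 6 (t=40): FL=S FR=W RL=W RR=S
after cmd 7 (t=41): FL=W FR=S RL=W RR=S

start t=1: FL=S FR=W RL=S RR=W
cmd 1: advance +4 → t=5, phase=(6,0,9,3) → FL=W FR=S RL=W RR=S
cmd 2: advance +11 → t=16, phase=(5,11,8,2) → FL=S FR=W RL=W RR=S
cmd 3: advance +2 → t=18, phase=(7,1,10,4) → FL=W FR=S RL=W RR=S
cmd 4: advance +11 → t=29, phase=(6,0,9,3) → FL=W FR=S RL=W RR=S
cmd 5: advance +6 → t=35, phase=(0,6,3,9) → FL=S FR=W RL=S RR=W
cmd 6: advance +5 → t=40, phase=(5,11,8,2) → FL=S FR=W RL=W RR=S
cmd 7: advance +1 → t=41, phase=(6,0,9,3) → FL=W FR=S RL=W RR=S


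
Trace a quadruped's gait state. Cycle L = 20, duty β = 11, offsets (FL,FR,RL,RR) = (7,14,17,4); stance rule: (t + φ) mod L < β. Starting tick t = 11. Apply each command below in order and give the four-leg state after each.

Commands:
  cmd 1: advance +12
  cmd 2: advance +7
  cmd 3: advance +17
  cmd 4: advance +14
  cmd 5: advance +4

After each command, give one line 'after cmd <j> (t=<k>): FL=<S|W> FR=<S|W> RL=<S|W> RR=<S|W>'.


after cmd 1 (t=23): FL=S FR=W RL=S RR=S
after cmd 2 (t=30): FL=W FR=S RL=S RR=W
after cmd 3 (t=47): FL=W FR=S RL=S RR=W
after cmd 4 (t=61): FL=S FR=W RL=W RR=S
after cmd 5 (t=65): FL=W FR=W RL=S RR=S

start t=11: FL=W FR=S RL=S RR=W
cmd 1: advance +12 → t=23, phase=(10,17,0,7) → FL=S FR=W RL=S RR=S
cmd 2: advance +7 → t=30, phase=(17,4,7,14) → FL=W FR=S RL=S RR=W
cmd 3: advance +17 → t=47, phase=(14,1,4,11) → FL=W FR=S RL=S RR=W
cmd 4: advance +14 → t=61, phase=(8,15,18,5) → FL=S FR=W RL=W RR=S
cmd 5: advance +4 → t=65, phase=(12,19,2,9) → FL=W FR=W RL=S RR=S


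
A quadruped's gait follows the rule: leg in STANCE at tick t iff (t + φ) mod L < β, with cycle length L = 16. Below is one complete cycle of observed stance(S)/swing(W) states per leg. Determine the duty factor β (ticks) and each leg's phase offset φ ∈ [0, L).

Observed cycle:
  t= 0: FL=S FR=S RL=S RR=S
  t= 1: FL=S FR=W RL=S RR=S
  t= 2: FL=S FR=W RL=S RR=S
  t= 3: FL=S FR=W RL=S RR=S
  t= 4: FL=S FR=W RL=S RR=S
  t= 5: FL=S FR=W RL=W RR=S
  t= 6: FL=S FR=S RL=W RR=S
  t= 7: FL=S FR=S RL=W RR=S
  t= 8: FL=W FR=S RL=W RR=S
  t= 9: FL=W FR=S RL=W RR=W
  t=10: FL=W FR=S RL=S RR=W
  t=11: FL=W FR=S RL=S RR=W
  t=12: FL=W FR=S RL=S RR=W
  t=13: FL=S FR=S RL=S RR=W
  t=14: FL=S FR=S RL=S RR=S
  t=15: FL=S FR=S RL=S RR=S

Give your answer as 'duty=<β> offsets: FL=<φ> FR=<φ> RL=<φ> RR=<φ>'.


duty β = stance ticks per leg = 11
FL: stance ticks = 11; W→S at t=13 → φ=3
FR: stance ticks = 11; W→S at t=6 → φ=10
RL: stance ticks = 11; W→S at t=10 → φ=6
RR: stance ticks = 11; W→S at t=14 → φ=2

duty=11 offsets: FL=3 FR=10 RL=6 RR=2


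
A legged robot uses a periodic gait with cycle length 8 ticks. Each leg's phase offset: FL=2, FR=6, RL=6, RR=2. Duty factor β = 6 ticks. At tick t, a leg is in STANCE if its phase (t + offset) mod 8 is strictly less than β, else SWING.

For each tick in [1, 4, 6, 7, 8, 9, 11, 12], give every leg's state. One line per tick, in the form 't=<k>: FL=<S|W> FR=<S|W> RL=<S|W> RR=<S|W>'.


t=1: FL=S FR=W RL=W RR=S
t=4: FL=W FR=S RL=S RR=W
t=6: FL=S FR=S RL=S RR=S
t=7: FL=S FR=S RL=S RR=S
t=8: FL=S FR=W RL=W RR=S
t=9: FL=S FR=W RL=W RR=S
t=11: FL=S FR=S RL=S RR=S
t=12: FL=W FR=S RL=S RR=W

t=1: phase=(3,7,7,3) vs β=6 → FL=S FR=W RL=W RR=S
t=4: phase=(6,2,2,6) vs β=6 → FL=W FR=S RL=S RR=W
t=6: phase=(0,4,4,0) vs β=6 → FL=S FR=S RL=S RR=S
t=7: phase=(1,5,5,1) vs β=6 → FL=S FR=S RL=S RR=S
t=8: phase=(2,6,6,2) vs β=6 → FL=S FR=W RL=W RR=S
t=9: phase=(3,7,7,3) vs β=6 → FL=S FR=W RL=W RR=S
t=11: phase=(5,1,1,5) vs β=6 → FL=S FR=S RL=S RR=S
t=12: phase=(6,2,2,6) vs β=6 → FL=W FR=S RL=S RR=W


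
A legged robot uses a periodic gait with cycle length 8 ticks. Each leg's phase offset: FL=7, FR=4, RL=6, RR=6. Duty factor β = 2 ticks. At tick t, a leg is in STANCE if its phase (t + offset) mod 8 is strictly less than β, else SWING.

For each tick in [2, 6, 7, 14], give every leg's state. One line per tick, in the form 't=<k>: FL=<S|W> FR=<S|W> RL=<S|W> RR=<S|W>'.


t=2: FL=S FR=W RL=S RR=S
t=6: FL=W FR=W RL=W RR=W
t=7: FL=W FR=W RL=W RR=W
t=14: FL=W FR=W RL=W RR=W

t=2: phase=(1,6,0,0) vs β=2 → FL=S FR=W RL=S RR=S
t=6: phase=(5,2,4,4) vs β=2 → FL=W FR=W RL=W RR=W
t=7: phase=(6,3,5,5) vs β=2 → FL=W FR=W RL=W RR=W
t=14: phase=(5,2,4,4) vs β=2 → FL=W FR=W RL=W RR=W


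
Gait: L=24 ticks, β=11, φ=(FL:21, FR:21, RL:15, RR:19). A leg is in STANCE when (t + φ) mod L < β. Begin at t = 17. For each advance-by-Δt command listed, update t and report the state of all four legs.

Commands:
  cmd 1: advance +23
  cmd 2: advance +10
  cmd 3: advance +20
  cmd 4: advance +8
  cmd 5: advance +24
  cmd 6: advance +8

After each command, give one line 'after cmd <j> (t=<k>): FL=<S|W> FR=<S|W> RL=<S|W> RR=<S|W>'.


start t=17: FL=W FR=W RL=S RR=W
cmd 1: advance +23 → t=40, phase=(13,13,7,11) → FL=W FR=W RL=S RR=W
cmd 2: advance +10 → t=50, phase=(23,23,17,21) → FL=W FR=W RL=W RR=W
cmd 3: advance +20 → t=70, phase=(19,19,13,17) → FL=W FR=W RL=W RR=W
cmd 4: advance +8 → t=78, phase=(3,3,21,1) → FL=S FR=S RL=W RR=S
cmd 5: advance +24 → t=102, phase=(3,3,21,1) → FL=S FR=S RL=W RR=S
cmd 6: advance +8 → t=110, phase=(11,11,5,9) → FL=W FR=W RL=S RR=S

after cmd 1 (t=40): FL=W FR=W RL=S RR=W
after cmd 2 (t=50): FL=W FR=W RL=W RR=W
after cmd 3 (t=70): FL=W FR=W RL=W RR=W
after cmd 4 (t=78): FL=S FR=S RL=W RR=S
after cmd 5 (t=102): FL=S FR=S RL=W RR=S
after cmd 6 (t=110): FL=W FR=W RL=S RR=S


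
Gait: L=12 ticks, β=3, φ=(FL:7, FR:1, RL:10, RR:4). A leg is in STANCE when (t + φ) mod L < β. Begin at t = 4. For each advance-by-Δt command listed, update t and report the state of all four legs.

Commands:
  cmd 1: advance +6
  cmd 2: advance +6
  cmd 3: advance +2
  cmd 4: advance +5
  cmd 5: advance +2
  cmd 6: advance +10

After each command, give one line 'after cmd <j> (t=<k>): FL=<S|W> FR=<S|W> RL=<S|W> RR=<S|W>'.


start t=4: FL=W FR=W RL=S RR=W
cmd 1: advance +6 → t=10, phase=(5,11,8,2) → FL=W FR=W RL=W RR=S
cmd 2: advance +6 → t=16, phase=(11,5,2,8) → FL=W FR=W RL=S RR=W
cmd 3: advance +2 → t=18, phase=(1,7,4,10) → FL=S FR=W RL=W RR=W
cmd 4: advance +5 → t=23, phase=(6,0,9,3) → FL=W FR=S RL=W RR=W
cmd 5: advance +2 → t=25, phase=(8,2,11,5) → FL=W FR=S RL=W RR=W
cmd 6: advance +10 → t=35, phase=(6,0,9,3) → FL=W FR=S RL=W RR=W

after cmd 1 (t=10): FL=W FR=W RL=W RR=S
after cmd 2 (t=16): FL=W FR=W RL=S RR=W
after cmd 3 (t=18): FL=S FR=W RL=W RR=W
after cmd 4 (t=23): FL=W FR=S RL=W RR=W
after cmd 5 (t=25): FL=W FR=S RL=W RR=W
after cmd 6 (t=35): FL=W FR=S RL=W RR=W


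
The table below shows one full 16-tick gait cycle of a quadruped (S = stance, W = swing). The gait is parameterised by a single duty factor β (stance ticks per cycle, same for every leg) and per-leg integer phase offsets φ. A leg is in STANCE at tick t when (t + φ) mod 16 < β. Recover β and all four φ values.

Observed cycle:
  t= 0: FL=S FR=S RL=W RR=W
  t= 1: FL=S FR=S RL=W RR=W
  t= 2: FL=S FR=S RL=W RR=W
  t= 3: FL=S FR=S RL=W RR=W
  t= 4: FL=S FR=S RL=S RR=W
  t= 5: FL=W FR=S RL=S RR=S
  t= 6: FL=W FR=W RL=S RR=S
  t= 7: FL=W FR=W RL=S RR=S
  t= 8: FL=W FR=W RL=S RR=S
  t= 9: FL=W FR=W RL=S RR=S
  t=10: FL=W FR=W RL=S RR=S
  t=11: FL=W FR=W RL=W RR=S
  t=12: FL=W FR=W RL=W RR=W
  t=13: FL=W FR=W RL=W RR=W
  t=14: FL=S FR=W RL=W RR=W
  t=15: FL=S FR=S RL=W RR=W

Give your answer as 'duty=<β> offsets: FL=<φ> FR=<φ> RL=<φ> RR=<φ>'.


duty=7 offsets: FL=2 FR=1 RL=12 RR=11

duty β = stance ticks per leg = 7
FL: stance ticks = 7; W→S at t=14 → φ=2
FR: stance ticks = 7; W→S at t=15 → φ=1
RL: stance ticks = 7; W→S at t=4 → φ=12
RR: stance ticks = 7; W→S at t=5 → φ=11


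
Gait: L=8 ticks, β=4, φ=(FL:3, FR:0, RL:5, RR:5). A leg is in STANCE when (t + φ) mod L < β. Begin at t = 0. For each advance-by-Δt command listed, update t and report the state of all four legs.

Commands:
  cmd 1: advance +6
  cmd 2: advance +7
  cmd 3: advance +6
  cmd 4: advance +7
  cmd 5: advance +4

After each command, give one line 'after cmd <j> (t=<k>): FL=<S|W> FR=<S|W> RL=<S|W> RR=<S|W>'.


after cmd 1 (t=6): FL=S FR=W RL=S RR=S
after cmd 2 (t=13): FL=S FR=W RL=S RR=S
after cmd 3 (t=19): FL=W FR=S RL=S RR=S
after cmd 4 (t=26): FL=W FR=S RL=W RR=W
after cmd 5 (t=30): FL=S FR=W RL=S RR=S

start t=0: FL=S FR=S RL=W RR=W
cmd 1: advance +6 → t=6, phase=(1,6,3,3) → FL=S FR=W RL=S RR=S
cmd 2: advance +7 → t=13, phase=(0,5,2,2) → FL=S FR=W RL=S RR=S
cmd 3: advance +6 → t=19, phase=(6,3,0,0) → FL=W FR=S RL=S RR=S
cmd 4: advance +7 → t=26, phase=(5,2,7,7) → FL=W FR=S RL=W RR=W
cmd 5: advance +4 → t=30, phase=(1,6,3,3) → FL=S FR=W RL=S RR=S


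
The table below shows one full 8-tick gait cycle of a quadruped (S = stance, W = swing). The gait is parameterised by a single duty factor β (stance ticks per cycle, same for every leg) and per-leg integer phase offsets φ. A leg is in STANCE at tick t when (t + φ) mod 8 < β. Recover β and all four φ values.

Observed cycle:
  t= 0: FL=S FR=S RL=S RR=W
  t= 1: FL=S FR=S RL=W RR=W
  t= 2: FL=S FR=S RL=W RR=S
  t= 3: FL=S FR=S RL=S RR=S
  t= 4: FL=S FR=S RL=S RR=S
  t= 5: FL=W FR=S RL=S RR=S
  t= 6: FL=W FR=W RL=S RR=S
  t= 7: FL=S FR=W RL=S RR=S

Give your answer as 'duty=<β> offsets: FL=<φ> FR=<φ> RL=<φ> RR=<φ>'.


duty=6 offsets: FL=1 FR=0 RL=5 RR=6

duty β = stance ticks per leg = 6
FL: stance ticks = 6; W→S at t=7 → φ=1
FR: stance ticks = 6; W→S at t=0 → φ=0
RL: stance ticks = 6; W→S at t=3 → φ=5
RR: stance ticks = 6; W→S at t=2 → φ=6


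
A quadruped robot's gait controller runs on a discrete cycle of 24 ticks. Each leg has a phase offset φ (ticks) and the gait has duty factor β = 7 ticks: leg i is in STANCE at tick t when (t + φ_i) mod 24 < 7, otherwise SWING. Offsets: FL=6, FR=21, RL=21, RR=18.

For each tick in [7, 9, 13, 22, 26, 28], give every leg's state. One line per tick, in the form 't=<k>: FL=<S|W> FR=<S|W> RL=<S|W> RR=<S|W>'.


t=7: FL=W FR=S RL=S RR=S
t=9: FL=W FR=S RL=S RR=S
t=13: FL=W FR=W RL=W RR=W
t=22: FL=S FR=W RL=W RR=W
t=26: FL=W FR=W RL=W RR=W
t=28: FL=W FR=S RL=S RR=W

t=7: phase=(13,4,4,1) vs β=7 → FL=W FR=S RL=S RR=S
t=9: phase=(15,6,6,3) vs β=7 → FL=W FR=S RL=S RR=S
t=13: phase=(19,10,10,7) vs β=7 → FL=W FR=W RL=W RR=W
t=22: phase=(4,19,19,16) vs β=7 → FL=S FR=W RL=W RR=W
t=26: phase=(8,23,23,20) vs β=7 → FL=W FR=W RL=W RR=W
t=28: phase=(10,1,1,22) vs β=7 → FL=W FR=S RL=S RR=W


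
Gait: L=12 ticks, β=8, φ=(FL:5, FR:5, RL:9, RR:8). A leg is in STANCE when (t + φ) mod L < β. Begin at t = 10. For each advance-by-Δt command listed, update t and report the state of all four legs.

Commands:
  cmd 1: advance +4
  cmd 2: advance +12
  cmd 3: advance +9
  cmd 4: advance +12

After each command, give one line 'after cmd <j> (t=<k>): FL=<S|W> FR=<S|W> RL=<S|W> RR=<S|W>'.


after cmd 1 (t=14): FL=S FR=S RL=W RR=W
after cmd 2 (t=26): FL=S FR=S RL=W RR=W
after cmd 3 (t=35): FL=S FR=S RL=W RR=S
after cmd 4 (t=47): FL=S FR=S RL=W RR=S

start t=10: FL=S FR=S RL=S RR=S
cmd 1: advance +4 → t=14, phase=(7,7,11,10) → FL=S FR=S RL=W RR=W
cmd 2: advance +12 → t=26, phase=(7,7,11,10) → FL=S FR=S RL=W RR=W
cmd 3: advance +9 → t=35, phase=(4,4,8,7) → FL=S FR=S RL=W RR=S
cmd 4: advance +12 → t=47, phase=(4,4,8,7) → FL=S FR=S RL=W RR=S
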